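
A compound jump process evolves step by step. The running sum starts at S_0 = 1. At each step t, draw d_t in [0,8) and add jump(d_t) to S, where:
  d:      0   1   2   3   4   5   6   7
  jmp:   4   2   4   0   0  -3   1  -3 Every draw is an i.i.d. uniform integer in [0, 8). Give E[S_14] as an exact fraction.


39/4

Outcome values over d=0..7: [4, 2, 4, 0, 0, -3, 1, -3]
Σy = 5, Σy² = 55, M = 8
μ = 5/8 = 5/8,  σ² = 55/8 − (5/8)² = 415/64
E[S_14] = 1 + 14·(5/8) = 39/4


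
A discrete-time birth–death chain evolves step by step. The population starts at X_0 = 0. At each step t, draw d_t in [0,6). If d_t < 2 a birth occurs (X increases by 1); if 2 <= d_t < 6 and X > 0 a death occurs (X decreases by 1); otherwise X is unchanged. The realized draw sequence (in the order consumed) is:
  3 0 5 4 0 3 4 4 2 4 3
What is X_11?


t=0: X=0, d=3 → hold, X_1=0
t=1: X=0, d=0 → birth, X_2=1
t=2: X=1, d=5 → death, X_3=0
t=3: X=0, d=4 → hold, X_4=0
t=4: X=0, d=0 → birth, X_5=1
t=5: X=1, d=3 → death, X_6=0
t=6: X=0, d=4 → hold, X_7=0
t=7: X=0, d=4 → hold, X_8=0
t=8: X=0, d=2 → hold, X_9=0
t=9: X=0, d=4 → hold, X_10=0
t=10: X=0, d=3 → hold, X_11=0

0


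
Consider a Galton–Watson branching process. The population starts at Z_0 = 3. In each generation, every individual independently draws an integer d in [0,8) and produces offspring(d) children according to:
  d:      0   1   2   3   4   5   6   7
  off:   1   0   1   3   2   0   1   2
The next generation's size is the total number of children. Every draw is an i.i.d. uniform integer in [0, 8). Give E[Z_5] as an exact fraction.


9375/1024

Outcome values over d=0..7: [1, 0, 1, 3, 2, 0, 1, 2]
Σy = 10, Σy² = 20, M = 8
μ = 10/8 = 5/4,  σ² = 20/8 − (5/4)² = 15/16
E[Z_0] = 3
E[Z_1] = 5/4·E[Z_0] = 15/4
E[Z_2] = 5/4·E[Z_1] = 75/16
E[Z_3] = 5/4·E[Z_2] = 375/64
E[Z_4] = 5/4·E[Z_3] = 1875/256
E[Z_5] = 5/4·E[Z_4] = 9375/1024


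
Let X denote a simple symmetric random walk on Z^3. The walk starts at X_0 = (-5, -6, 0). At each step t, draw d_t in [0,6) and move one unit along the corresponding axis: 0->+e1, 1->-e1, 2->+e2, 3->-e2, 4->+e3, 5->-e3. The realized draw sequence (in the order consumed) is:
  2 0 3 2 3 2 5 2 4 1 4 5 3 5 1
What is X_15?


t=0: X=(-5, -6, 0), d=2 → +e2, X_1=(-5, -5, 0)
t=1: X=(-5, -5, 0), d=0 → +e1, X_2=(-4, -5, 0)
t=2: X=(-4, -5, 0), d=3 → -e2, X_3=(-4, -6, 0)
t=3: X=(-4, -6, 0), d=2 → +e2, X_4=(-4, -5, 0)
t=4: X=(-4, -5, 0), d=3 → -e2, X_5=(-4, -6, 0)
t=5: X=(-4, -6, 0), d=2 → +e2, X_6=(-4, -5, 0)
t=6: X=(-4, -5, 0), d=5 → -e3, X_7=(-4, -5, -1)
t=7: X=(-4, -5, -1), d=2 → +e2, X_8=(-4, -4, -1)
t=8: X=(-4, -4, -1), d=4 → +e3, X_9=(-4, -4, 0)
t=9: X=(-4, -4, 0), d=1 → -e1, X_10=(-5, -4, 0)
t=10: X=(-5, -4, 0), d=4 → +e3, X_11=(-5, -4, 1)
t=11: X=(-5, -4, 1), d=5 → -e3, X_12=(-5, -4, 0)
t=12: X=(-5, -4, 0), d=3 → -e2, X_13=(-5, -5, 0)
t=13: X=(-5, -5, 0), d=5 → -e3, X_14=(-5, -5, -1)
t=14: X=(-5, -5, -1), d=1 → -e1, X_15=(-6, -5, -1)

(-6, -5, -1)


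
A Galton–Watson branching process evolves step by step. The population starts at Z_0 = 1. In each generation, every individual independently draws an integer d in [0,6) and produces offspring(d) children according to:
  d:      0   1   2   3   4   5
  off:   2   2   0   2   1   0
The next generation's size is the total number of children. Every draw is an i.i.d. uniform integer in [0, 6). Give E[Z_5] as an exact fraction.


Outcome values over d=0..5: [2, 2, 0, 2, 1, 0]
Σy = 7, Σy² = 13, M = 6
μ = 7/6 = 7/6,  σ² = 13/6 − (7/6)² = 29/36
E[Z_0] = 1
E[Z_1] = 7/6·E[Z_0] = 7/6
E[Z_2] = 7/6·E[Z_1] = 49/36
E[Z_3] = 7/6·E[Z_2] = 343/216
E[Z_4] = 7/6·E[Z_3] = 2401/1296
E[Z_5] = 7/6·E[Z_4] = 16807/7776

16807/7776


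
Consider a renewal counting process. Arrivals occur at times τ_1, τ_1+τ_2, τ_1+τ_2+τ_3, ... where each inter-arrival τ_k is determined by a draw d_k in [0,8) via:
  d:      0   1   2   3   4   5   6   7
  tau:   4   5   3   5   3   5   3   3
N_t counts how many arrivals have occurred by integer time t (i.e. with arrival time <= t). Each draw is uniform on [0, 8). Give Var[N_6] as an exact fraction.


Inter-arrival values over d=0..7: [4, 5, 3, 5, 3, 5, 3, 3]
Each d has probability 1/8, so the pmf of τ is: f(3) = 1/2, f(4) = 1/8, f(5) = 3/8
Let p_n(j) = P(N_n = j), with p_0 = [1]. Condition on τ_1: p_n(0) = P(τ > n), and for j >= 1, p_n(j) = Σ_{k<=n} f(k)·p_{n−k}(j−1)
p_1 = [1]  (j = 0)
p_2 = [1]  (j = 0)
p_3 = [1/2, 1/2]  (j = 0..1)
p_4 = [3/8, 5/8]  (j = 0..1)
p_5 = [0, 1]  (j = 0..1)
p_6 = [0, 3/4, 1/4]  (j = 0..2)
E[N_6] = Σ j·p_6(j) = 5/4;  E[N_6²] = Σ j²·p_6(j) = 7/4
Var[N_6] = 7/4 − (5/4)² = 3/16

3/16


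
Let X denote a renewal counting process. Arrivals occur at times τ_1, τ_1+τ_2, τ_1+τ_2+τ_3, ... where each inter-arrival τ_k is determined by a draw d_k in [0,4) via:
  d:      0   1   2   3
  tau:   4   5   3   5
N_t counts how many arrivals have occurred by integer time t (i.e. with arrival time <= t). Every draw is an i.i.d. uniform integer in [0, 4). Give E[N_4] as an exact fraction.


Inter-arrival values over d=0..3: [4, 5, 3, 5]
Each d has probability 1/4, so the pmf of τ is: f(3) = 1/4, f(4) = 1/4, f(5) = 1/2
Renewal equation for m(n) = E[N_n]: condition on τ_1 = k (if k <= n, one arrival plus a fresh copy on the remaining n−k steps): m(n) = F(n) + Σ_{k<=n} f(k)·m(n−k), where F(n) = P(τ <= n) and m(0) = 0
m(1) = F(1) = 0
m(2) = F(2) = 0
m(3) = F(3) = 1/4
m(4) = F(4) = 1/2
E[N_4] = m(4) = 1/2

1/2


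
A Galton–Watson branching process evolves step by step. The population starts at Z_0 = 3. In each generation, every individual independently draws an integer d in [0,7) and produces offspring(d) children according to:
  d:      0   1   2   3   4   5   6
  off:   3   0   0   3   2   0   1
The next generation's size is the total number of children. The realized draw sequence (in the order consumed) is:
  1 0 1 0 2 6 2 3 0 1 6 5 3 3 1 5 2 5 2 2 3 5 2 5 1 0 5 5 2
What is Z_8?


0

gen 0: Z_0=3, draws=[1, 0, 1], offspring=[0, 3, 0], Z_1=3
gen 1: Z_1=3, draws=[0, 2, 6], offspring=[3, 0, 1], Z_2=4
gen 2: Z_2=4, draws=[2, 3, 0, 1], offspring=[0, 3, 3, 0], Z_3=6
gen 3: Z_3=6, draws=[6, 5, 3, 3, 1, 5], offspring=[1, 0, 3, 3, 0, 0], Z_4=7
gen 4: Z_4=7, draws=[2, 5, 2, 2, 3, 5, 2], offspring=[0, 0, 0, 0, 3, 0, 0], Z_5=3
gen 5: Z_5=3, draws=[5, 1, 0], offspring=[0, 0, 3], Z_6=3
gen 6: Z_6=3, draws=[5, 5, 2], offspring=[0, 0, 0], Z_7=0
gen 7: Z_7=0, draws=[], offspring=[], Z_8=0


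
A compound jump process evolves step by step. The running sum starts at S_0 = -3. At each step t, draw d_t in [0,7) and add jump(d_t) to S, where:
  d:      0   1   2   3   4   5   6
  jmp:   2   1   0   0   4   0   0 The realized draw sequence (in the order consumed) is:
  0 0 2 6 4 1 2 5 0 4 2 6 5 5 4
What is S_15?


16

t=0: S=-3, d=0, jump=2, S_1=-1
t=1: S=-1, d=0, jump=2, S_2=1
t=2: S=1, d=2, jump=0, S_3=1
t=3: S=1, d=6, jump=0, S_4=1
t=4: S=1, d=4, jump=4, S_5=5
t=5: S=5, d=1, jump=1, S_6=6
t=6: S=6, d=2, jump=0, S_7=6
t=7: S=6, d=5, jump=0, S_8=6
t=8: S=6, d=0, jump=2, S_9=8
t=9: S=8, d=4, jump=4, S_10=12
t=10: S=12, d=2, jump=0, S_11=12
t=11: S=12, d=6, jump=0, S_12=12
t=12: S=12, d=5, jump=0, S_13=12
t=13: S=12, d=5, jump=0, S_14=12
t=14: S=12, d=4, jump=4, S_15=16


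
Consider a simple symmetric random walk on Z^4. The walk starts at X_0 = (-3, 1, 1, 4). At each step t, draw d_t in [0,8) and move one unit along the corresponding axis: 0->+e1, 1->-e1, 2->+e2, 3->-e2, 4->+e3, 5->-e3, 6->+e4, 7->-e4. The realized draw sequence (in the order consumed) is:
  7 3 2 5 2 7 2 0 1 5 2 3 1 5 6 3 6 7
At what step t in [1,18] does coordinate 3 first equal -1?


t=0: X=(-3, 1, 1, 4), d=7 → -e4, X_1=(-3, 1, 1, 3)
t=1: X=(-3, 1, 1, 3), d=3 → -e2, X_2=(-3, 0, 1, 3)
t=2: X=(-3, 0, 1, 3), d=2 → +e2, X_3=(-3, 1, 1, 3)
t=3: X=(-3, 1, 1, 3), d=5 → -e3, X_4=(-3, 1, 0, 3)
t=4: X=(-3, 1, 0, 3), d=2 → +e2, X_5=(-3, 2, 0, 3)
t=5: X=(-3, 2, 0, 3), d=7 → -e4, X_6=(-3, 2, 0, 2)
t=6: X=(-3, 2, 0, 2), d=2 → +e2, X_7=(-3, 3, 0, 2)
t=7: X=(-3, 3, 0, 2), d=0 → +e1, X_8=(-2, 3, 0, 2)
t=8: X=(-2, 3, 0, 2), d=1 → -e1, X_9=(-3, 3, 0, 2)
t=9: X=(-3, 3, 0, 2), d=5 → -e3, X_10=(-3, 3, -1, 2)
t=10: X=(-3, 3, -1, 2), d=2 → +e2, X_11=(-3, 4, -1, 2)
t=11: X=(-3, 4, -1, 2), d=3 → -e2, X_12=(-3, 3, -1, 2)
t=12: X=(-3, 3, -1, 2), d=1 → -e1, X_13=(-4, 3, -1, 2)
t=13: X=(-4, 3, -1, 2), d=5 → -e3, X_14=(-4, 3, -2, 2)
t=14: X=(-4, 3, -2, 2), d=6 → +e4, X_15=(-4, 3, -2, 3)
t=15: X=(-4, 3, -2, 3), d=3 → -e2, X_16=(-4, 2, -2, 3)
t=16: X=(-4, 2, -2, 3), d=6 → +e4, X_17=(-4, 2, -2, 4)
t=17: X=(-4, 2, -2, 4), d=7 → -e4, X_18=(-4, 2, -2, 3)

10


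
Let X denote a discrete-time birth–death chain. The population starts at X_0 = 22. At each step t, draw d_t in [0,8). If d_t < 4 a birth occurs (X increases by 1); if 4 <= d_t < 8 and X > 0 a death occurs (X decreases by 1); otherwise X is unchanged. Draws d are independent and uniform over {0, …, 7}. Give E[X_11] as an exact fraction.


X can drop by at most 1 per step and X_0 = 22 > T = 11, so X_t >= 22 − t >= 11 > 0 for every t <= 11: the floor at 0 (the 'and X > 0' condition) never binds. Hence X_11 = X_0 + Σ_{t<11} Y_t with i.i.d. increments Y_t = y(d_t) ∈ {+1, −1, 0}.
Outcome values over d=0..7: [1, 1, 1, 1, -1, -1, -1, -1]
Σy = 0, Σy² = 8, M = 8
μ = 0/8 = 0,  σ² = 8/8 − (0)² = 1
E[X_11] = 22 + 11·(0) = 22

22


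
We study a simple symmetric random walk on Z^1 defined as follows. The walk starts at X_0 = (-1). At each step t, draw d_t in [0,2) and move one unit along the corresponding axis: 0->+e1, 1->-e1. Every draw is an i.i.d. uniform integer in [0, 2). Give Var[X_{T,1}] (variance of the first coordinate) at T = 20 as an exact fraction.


20

Outcome values over d=0..1: [1, -1]
Σy = 0, Σy² = 2, M = 2
μ = 0/2 = 0,  σ² = 2/2 − (0)² = 1
Independent increments: Var[X_20] = 20·σ² = 20·(1) = 20


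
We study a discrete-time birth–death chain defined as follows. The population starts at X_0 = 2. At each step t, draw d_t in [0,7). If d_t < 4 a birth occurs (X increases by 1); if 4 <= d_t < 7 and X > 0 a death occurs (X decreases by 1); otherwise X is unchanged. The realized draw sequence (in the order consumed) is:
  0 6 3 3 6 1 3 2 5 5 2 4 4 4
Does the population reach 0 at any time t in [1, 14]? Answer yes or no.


no

t=0: X=2, d=0 → birth, X_1=3
t=1: X=3, d=6 → death, X_2=2
t=2: X=2, d=3 → birth, X_3=3
t=3: X=3, d=3 → birth, X_4=4
t=4: X=4, d=6 → death, X_5=3
t=5: X=3, d=1 → birth, X_6=4
t=6: X=4, d=3 → birth, X_7=5
t=7: X=5, d=2 → birth, X_8=6
t=8: X=6, d=5 → death, X_9=5
t=9: X=5, d=5 → death, X_10=4
t=10: X=4, d=2 → birth, X_11=5
t=11: X=5, d=4 → death, X_12=4
t=12: X=4, d=4 → death, X_13=3
t=13: X=3, d=4 → death, X_14=2


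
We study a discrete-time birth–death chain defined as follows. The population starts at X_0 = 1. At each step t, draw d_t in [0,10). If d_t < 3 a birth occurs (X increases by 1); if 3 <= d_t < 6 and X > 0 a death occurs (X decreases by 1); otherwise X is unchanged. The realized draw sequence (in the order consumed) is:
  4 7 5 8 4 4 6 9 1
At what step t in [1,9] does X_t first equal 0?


1

t=0: X=1, d=4 → death, X_1=0
t=1: X=0, d=7 → hold, X_2=0
t=2: X=0, d=5 → hold, X_3=0
t=3: X=0, d=8 → hold, X_4=0
t=4: X=0, d=4 → hold, X_5=0
t=5: X=0, d=4 → hold, X_6=0
t=6: X=0, d=6 → hold, X_7=0
t=7: X=0, d=9 → hold, X_8=0
t=8: X=0, d=1 → birth, X_9=1


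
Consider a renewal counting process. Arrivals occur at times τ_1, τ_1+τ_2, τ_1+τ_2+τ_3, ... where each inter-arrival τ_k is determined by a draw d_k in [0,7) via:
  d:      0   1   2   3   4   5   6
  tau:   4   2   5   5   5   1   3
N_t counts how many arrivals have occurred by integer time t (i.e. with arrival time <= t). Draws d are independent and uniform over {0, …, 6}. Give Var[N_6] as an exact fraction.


5419945824/13841287201

Inter-arrival values over d=0..6: [4, 2, 5, 5, 5, 1, 3]
Each d has probability 1/7, so the pmf of τ is: f(1) = 1/7, f(2) = 1/7, f(3) = 1/7, f(4) = 1/7, f(5) = 3/7
Let p_n(j) = P(N_n = j), with p_0 = [1]. Condition on τ_1: p_n(0) = P(τ > n), and for j >= 1, p_n(j) = Σ_{k<=n} f(k)·p_{n−k}(j−1)
p_1 = [6/7, 1/7]  (j = 0..1)
p_2 = [5/7, 13/49, 1/49]  (j = 0..2)
p_3 = [4/7, 18/49, 20/343, 1/343]  (j = 0..3)
p_4 = [3/7, 22/49, 38/343, 27/2401, 1/2401]  (j = 0..4)
p_5 = [0, 39/49, 60/343, 65/2401, 34/16807, 1/16807]  (j = 0..5)
p_6 = [0, 30/49, 113/343, 125/2401, 99/16807, 41/117649, 1/117649]  (j = 0..6)
E[N_6] = Σ j·p_6(j) = 170906/117649;  E[N_6²] = Σ j²·p_6(j) = 294340/117649
Var[N_6] = 294340/117649 − (170906/117649)² = 5419945824/13841287201


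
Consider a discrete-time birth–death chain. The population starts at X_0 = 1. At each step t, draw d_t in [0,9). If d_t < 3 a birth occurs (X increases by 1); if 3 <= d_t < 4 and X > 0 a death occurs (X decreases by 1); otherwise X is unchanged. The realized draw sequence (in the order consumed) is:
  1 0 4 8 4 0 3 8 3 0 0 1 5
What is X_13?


t=0: X=1, d=1 → birth, X_1=2
t=1: X=2, d=0 → birth, X_2=3
t=2: X=3, d=4 → hold, X_3=3
t=3: X=3, d=8 → hold, X_4=3
t=4: X=3, d=4 → hold, X_5=3
t=5: X=3, d=0 → birth, X_6=4
t=6: X=4, d=3 → death, X_7=3
t=7: X=3, d=8 → hold, X_8=3
t=8: X=3, d=3 → death, X_9=2
t=9: X=2, d=0 → birth, X_10=3
t=10: X=3, d=0 → birth, X_11=4
t=11: X=4, d=1 → birth, X_12=5
t=12: X=5, d=5 → hold, X_13=5

5


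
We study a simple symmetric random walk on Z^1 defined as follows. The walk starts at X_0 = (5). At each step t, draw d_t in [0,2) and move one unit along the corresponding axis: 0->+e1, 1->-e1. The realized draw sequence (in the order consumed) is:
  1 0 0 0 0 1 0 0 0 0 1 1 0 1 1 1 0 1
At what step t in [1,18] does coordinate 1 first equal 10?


t=0: X=(5), d=1 → -e1, X_1=(4)
t=1: X=(4), d=0 → +e1, X_2=(5)
t=2: X=(5), d=0 → +e1, X_3=(6)
t=3: X=(6), d=0 → +e1, X_4=(7)
t=4: X=(7), d=0 → +e1, X_5=(8)
t=5: X=(8), d=1 → -e1, X_6=(7)
t=6: X=(7), d=0 → +e1, X_7=(8)
t=7: X=(8), d=0 → +e1, X_8=(9)
t=8: X=(9), d=0 → +e1, X_9=(10)
t=9: X=(10), d=0 → +e1, X_10=(11)
t=10: X=(11), d=1 → -e1, X_11=(10)
t=11: X=(10), d=1 → -e1, X_12=(9)
t=12: X=(9), d=0 → +e1, X_13=(10)
t=13: X=(10), d=1 → -e1, X_14=(9)
t=14: X=(9), d=1 → -e1, X_15=(8)
t=15: X=(8), d=1 → -e1, X_16=(7)
t=16: X=(7), d=0 → +e1, X_17=(8)
t=17: X=(8), d=1 → -e1, X_18=(7)

9


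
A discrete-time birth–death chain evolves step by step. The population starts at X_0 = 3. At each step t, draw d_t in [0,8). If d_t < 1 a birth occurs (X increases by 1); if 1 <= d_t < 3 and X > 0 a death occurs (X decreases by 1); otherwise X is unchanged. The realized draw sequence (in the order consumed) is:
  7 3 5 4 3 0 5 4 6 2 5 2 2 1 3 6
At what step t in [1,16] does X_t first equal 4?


t=0: X=3, d=7 → hold, X_1=3
t=1: X=3, d=3 → hold, X_2=3
t=2: X=3, d=5 → hold, X_3=3
t=3: X=3, d=4 → hold, X_4=3
t=4: X=3, d=3 → hold, X_5=3
t=5: X=3, d=0 → birth, X_6=4
t=6: X=4, d=5 → hold, X_7=4
t=7: X=4, d=4 → hold, X_8=4
t=8: X=4, d=6 → hold, X_9=4
t=9: X=4, d=2 → death, X_10=3
t=10: X=3, d=5 → hold, X_11=3
t=11: X=3, d=2 → death, X_12=2
t=12: X=2, d=2 → death, X_13=1
t=13: X=1, d=1 → death, X_14=0
t=14: X=0, d=3 → hold, X_15=0
t=15: X=0, d=6 → hold, X_16=0

6


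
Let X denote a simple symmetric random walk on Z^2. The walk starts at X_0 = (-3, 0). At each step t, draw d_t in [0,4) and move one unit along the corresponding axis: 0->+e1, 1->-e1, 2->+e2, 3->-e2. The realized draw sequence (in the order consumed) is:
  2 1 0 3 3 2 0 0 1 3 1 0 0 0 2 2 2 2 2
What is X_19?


(0, 4)

t=0: X=(-3, 0), d=2 → +e2, X_1=(-3, 1)
t=1: X=(-3, 1), d=1 → -e1, X_2=(-4, 1)
t=2: X=(-4, 1), d=0 → +e1, X_3=(-3, 1)
t=3: X=(-3, 1), d=3 → -e2, X_4=(-3, 0)
t=4: X=(-3, 0), d=3 → -e2, X_5=(-3, -1)
t=5: X=(-3, -1), d=2 → +e2, X_6=(-3, 0)
t=6: X=(-3, 0), d=0 → +e1, X_7=(-2, 0)
t=7: X=(-2, 0), d=0 → +e1, X_8=(-1, 0)
t=8: X=(-1, 0), d=1 → -e1, X_9=(-2, 0)
t=9: X=(-2, 0), d=3 → -e2, X_10=(-2, -1)
t=10: X=(-2, -1), d=1 → -e1, X_11=(-3, -1)
t=11: X=(-3, -1), d=0 → +e1, X_12=(-2, -1)
t=12: X=(-2, -1), d=0 → +e1, X_13=(-1, -1)
t=13: X=(-1, -1), d=0 → +e1, X_14=(0, -1)
t=14: X=(0, -1), d=2 → +e2, X_15=(0, 0)
t=15: X=(0, 0), d=2 → +e2, X_16=(0, 1)
t=16: X=(0, 1), d=2 → +e2, X_17=(0, 2)
t=17: X=(0, 2), d=2 → +e2, X_18=(0, 3)
t=18: X=(0, 3), d=2 → +e2, X_19=(0, 4)


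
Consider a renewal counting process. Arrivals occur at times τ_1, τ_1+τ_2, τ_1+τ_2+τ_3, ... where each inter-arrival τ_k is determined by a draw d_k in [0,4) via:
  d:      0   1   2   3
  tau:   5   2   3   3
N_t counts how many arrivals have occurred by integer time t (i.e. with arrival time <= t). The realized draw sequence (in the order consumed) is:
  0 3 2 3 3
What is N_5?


draw d_1=0: τ_1=5, arrival time A_1=5
draw d_2=3: τ_2=3, arrival time A_2=8
draw d_3=2: τ_3=3, arrival time A_3=11
draw d_4=3: τ_4=3, arrival time A_4=14
draw d_5=3: τ_5=3, arrival time A_5=17
N_t over t=0..5: 0:0 1:0 2:0 3:0 4:0 5:1

1


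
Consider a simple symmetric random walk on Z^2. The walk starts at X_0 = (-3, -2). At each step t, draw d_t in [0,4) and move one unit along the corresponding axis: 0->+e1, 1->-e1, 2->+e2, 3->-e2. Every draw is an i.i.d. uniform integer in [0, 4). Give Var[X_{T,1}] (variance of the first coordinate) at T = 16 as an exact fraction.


8

Outcome values over d=0..3: [1, -1, 0, 0]
Σy = 0, Σy² = 2, M = 4
μ = 0/4 = 0,  σ² = 2/4 − (0)² = 1/2
Independent increments: Var[X_16] = 16·σ² = 16·(1/2) = 8


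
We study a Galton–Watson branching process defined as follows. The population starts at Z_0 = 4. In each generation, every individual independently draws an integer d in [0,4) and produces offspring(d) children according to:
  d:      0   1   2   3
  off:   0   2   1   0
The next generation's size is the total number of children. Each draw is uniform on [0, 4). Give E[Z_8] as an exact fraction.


Outcome values over d=0..3: [0, 2, 1, 0]
Σy = 3, Σy² = 5, M = 4
μ = 3/4 = 3/4,  σ² = 5/4 − (3/4)² = 11/16
E[Z_0] = 4
E[Z_1] = 3/4·E[Z_0] = 3
E[Z_2] = 3/4·E[Z_1] = 9/4
E[Z_3] = 3/4·E[Z_2] = 27/16
E[Z_4] = 3/4·E[Z_3] = 81/64
E[Z_5] = 3/4·E[Z_4] = 243/256
E[Z_6] = 3/4·E[Z_5] = 729/1024
E[Z_7] = 3/4·E[Z_6] = 2187/4096
E[Z_8] = 3/4·E[Z_7] = 6561/16384

6561/16384


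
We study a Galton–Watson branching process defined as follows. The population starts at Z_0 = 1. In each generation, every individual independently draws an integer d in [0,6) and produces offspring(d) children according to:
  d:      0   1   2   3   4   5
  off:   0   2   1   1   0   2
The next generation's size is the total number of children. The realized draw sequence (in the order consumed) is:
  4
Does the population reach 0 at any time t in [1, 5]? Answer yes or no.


gen 0: Z_0=1, draws=[4], offspring=[0], Z_1=0
gen 1: Z_1=0, draws=[], offspring=[], Z_2=0
gen 2: Z_2=0, draws=[], offspring=[], Z_3=0
gen 3: Z_3=0, draws=[], offspring=[], Z_4=0
gen 4: Z_4=0, draws=[], offspring=[], Z_5=0

yes


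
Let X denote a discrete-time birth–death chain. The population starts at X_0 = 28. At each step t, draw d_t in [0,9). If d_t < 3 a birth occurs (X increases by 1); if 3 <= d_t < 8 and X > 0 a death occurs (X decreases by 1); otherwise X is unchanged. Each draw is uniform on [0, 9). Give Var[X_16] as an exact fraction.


1088/81

X can drop by at most 1 per step and X_0 = 28 > T = 16, so X_t >= 28 − t >= 12 > 0 for every t <= 16: the floor at 0 (the 'and X > 0' condition) never binds. Hence X_16 = X_0 + Σ_{t<16} Y_t with i.i.d. increments Y_t = y(d_t) ∈ {+1, −1, 0}.
Outcome values over d=0..8: [1, 1, 1, -1, -1, -1, -1, -1, 0]
Σy = -2, Σy² = 8, M = 9
μ = -2/9 = -2/9,  σ² = 8/9 − (-2/9)² = 68/81
Independent increments: Var[X_16] = 16·σ² = 16·(68/81) = 1088/81


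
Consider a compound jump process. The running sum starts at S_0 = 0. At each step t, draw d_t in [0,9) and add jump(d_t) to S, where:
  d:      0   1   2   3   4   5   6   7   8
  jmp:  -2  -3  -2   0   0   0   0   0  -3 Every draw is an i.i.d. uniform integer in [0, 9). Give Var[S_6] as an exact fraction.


Outcome values over d=0..8: [-2, -3, -2, 0, 0, 0, 0, 0, -3]
Σy = -10, Σy² = 26, M = 9
μ = -10/9 = -10/9,  σ² = 26/9 − (-10/9)² = 134/81
Independent increments: Var[S_6] = 6·σ² = 6·(134/81) = 268/27

268/27


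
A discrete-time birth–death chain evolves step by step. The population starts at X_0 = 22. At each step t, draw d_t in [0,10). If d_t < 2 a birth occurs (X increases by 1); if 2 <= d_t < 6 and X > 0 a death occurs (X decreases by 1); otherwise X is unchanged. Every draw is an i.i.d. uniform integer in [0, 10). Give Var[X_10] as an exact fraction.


28/5

X can drop by at most 1 per step and X_0 = 22 > T = 10, so X_t >= 22 − t >= 12 > 0 for every t <= 10: the floor at 0 (the 'and X > 0' condition) never binds. Hence X_10 = X_0 + Σ_{t<10} Y_t with i.i.d. increments Y_t = y(d_t) ∈ {+1, −1, 0}.
Outcome values over d=0..9: [1, 1, -1, -1, -1, -1, 0, 0, 0, 0]
Σy = -2, Σy² = 6, M = 10
μ = -2/10 = -1/5,  σ² = 6/10 − (-1/5)² = 14/25
Independent increments: Var[X_10] = 10·σ² = 10·(14/25) = 28/5


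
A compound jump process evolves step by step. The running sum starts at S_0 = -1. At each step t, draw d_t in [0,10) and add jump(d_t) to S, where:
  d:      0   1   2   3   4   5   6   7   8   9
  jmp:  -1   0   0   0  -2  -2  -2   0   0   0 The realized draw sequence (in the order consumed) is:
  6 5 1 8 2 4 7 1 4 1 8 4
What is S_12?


t=0: S=-1, d=6, jump=-2, S_1=-3
t=1: S=-3, d=5, jump=-2, S_2=-5
t=2: S=-5, d=1, jump=0, S_3=-5
t=3: S=-5, d=8, jump=0, S_4=-5
t=4: S=-5, d=2, jump=0, S_5=-5
t=5: S=-5, d=4, jump=-2, S_6=-7
t=6: S=-7, d=7, jump=0, S_7=-7
t=7: S=-7, d=1, jump=0, S_8=-7
t=8: S=-7, d=4, jump=-2, S_9=-9
t=9: S=-9, d=1, jump=0, S_10=-9
t=10: S=-9, d=8, jump=0, S_11=-9
t=11: S=-9, d=4, jump=-2, S_12=-11

-11


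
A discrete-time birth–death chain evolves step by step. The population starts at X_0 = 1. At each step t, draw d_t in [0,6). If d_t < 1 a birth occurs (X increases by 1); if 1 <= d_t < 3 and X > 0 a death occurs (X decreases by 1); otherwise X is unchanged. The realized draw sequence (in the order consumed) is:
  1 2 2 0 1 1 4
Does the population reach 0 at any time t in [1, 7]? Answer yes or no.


yes

t=0: X=1, d=1 → death, X_1=0
t=1: X=0, d=2 → hold, X_2=0
t=2: X=0, d=2 → hold, X_3=0
t=3: X=0, d=0 → birth, X_4=1
t=4: X=1, d=1 → death, X_5=0
t=5: X=0, d=1 → hold, X_6=0
t=6: X=0, d=4 → hold, X_7=0


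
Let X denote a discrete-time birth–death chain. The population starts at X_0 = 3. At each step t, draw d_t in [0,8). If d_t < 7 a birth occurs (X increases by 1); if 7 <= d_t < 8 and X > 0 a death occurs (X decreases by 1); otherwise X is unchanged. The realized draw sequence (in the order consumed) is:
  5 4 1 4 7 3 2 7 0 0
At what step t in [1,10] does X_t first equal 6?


t=0: X=3, d=5 → birth, X_1=4
t=1: X=4, d=4 → birth, X_2=5
t=2: X=5, d=1 → birth, X_3=6
t=3: X=6, d=4 → birth, X_4=7
t=4: X=7, d=7 → death, X_5=6
t=5: X=6, d=3 → birth, X_6=7
t=6: X=7, d=2 → birth, X_7=8
t=7: X=8, d=7 → death, X_8=7
t=8: X=7, d=0 → birth, X_9=8
t=9: X=8, d=0 → birth, X_10=9

3


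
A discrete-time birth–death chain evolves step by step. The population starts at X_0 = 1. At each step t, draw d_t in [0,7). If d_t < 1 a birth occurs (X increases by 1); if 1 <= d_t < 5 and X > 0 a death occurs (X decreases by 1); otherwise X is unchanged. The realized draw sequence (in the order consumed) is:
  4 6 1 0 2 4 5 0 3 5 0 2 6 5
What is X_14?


t=0: X=1, d=4 → death, X_1=0
t=1: X=0, d=6 → hold, X_2=0
t=2: X=0, d=1 → hold, X_3=0
t=3: X=0, d=0 → birth, X_4=1
t=4: X=1, d=2 → death, X_5=0
t=5: X=0, d=4 → hold, X_6=0
t=6: X=0, d=5 → hold, X_7=0
t=7: X=0, d=0 → birth, X_8=1
t=8: X=1, d=3 → death, X_9=0
t=9: X=0, d=5 → hold, X_10=0
t=10: X=0, d=0 → birth, X_11=1
t=11: X=1, d=2 → death, X_12=0
t=12: X=0, d=6 → hold, X_13=0
t=13: X=0, d=5 → hold, X_14=0

0


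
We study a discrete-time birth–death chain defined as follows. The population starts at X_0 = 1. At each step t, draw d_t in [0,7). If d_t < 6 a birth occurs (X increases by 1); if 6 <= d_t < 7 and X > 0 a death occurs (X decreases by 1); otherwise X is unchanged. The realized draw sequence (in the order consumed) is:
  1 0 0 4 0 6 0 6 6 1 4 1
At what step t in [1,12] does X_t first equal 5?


4

t=0: X=1, d=1 → birth, X_1=2
t=1: X=2, d=0 → birth, X_2=3
t=2: X=3, d=0 → birth, X_3=4
t=3: X=4, d=4 → birth, X_4=5
t=4: X=5, d=0 → birth, X_5=6
t=5: X=6, d=6 → death, X_6=5
t=6: X=5, d=0 → birth, X_7=6
t=7: X=6, d=6 → death, X_8=5
t=8: X=5, d=6 → death, X_9=4
t=9: X=4, d=1 → birth, X_10=5
t=10: X=5, d=4 → birth, X_11=6
t=11: X=6, d=1 → birth, X_12=7


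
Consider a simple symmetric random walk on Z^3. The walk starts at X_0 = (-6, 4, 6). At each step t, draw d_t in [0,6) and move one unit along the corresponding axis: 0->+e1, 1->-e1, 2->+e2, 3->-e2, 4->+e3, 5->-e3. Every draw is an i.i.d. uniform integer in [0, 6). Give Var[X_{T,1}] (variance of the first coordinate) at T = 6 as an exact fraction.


Outcome values over d=0..5: [1, -1, 0, 0, 0, 0]
Σy = 0, Σy² = 2, M = 6
μ = 0/6 = 0,  σ² = 2/6 − (0)² = 1/3
Independent increments: Var[X_6] = 6·σ² = 6·(1/3) = 2

2


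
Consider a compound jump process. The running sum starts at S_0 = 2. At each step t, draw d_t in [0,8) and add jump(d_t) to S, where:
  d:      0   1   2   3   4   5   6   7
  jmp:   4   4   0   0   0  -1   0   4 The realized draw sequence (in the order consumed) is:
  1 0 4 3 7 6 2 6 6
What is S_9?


14

t=0: S=2, d=1, jump=4, S_1=6
t=1: S=6, d=0, jump=4, S_2=10
t=2: S=10, d=4, jump=0, S_3=10
t=3: S=10, d=3, jump=0, S_4=10
t=4: S=10, d=7, jump=4, S_5=14
t=5: S=14, d=6, jump=0, S_6=14
t=6: S=14, d=2, jump=0, S_7=14
t=7: S=14, d=6, jump=0, S_8=14
t=8: S=14, d=6, jump=0, S_9=14


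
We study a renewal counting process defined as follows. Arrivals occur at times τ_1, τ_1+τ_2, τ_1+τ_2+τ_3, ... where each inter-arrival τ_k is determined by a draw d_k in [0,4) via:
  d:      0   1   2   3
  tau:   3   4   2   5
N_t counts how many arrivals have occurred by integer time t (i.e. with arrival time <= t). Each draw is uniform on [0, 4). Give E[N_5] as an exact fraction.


19/16

Inter-arrival values over d=0..3: [3, 4, 2, 5]
Each d has probability 1/4, so the pmf of τ is: f(2) = 1/4, f(3) = 1/4, f(4) = 1/4, f(5) = 1/4
Renewal equation for m(n) = E[N_n]: condition on τ_1 = k (if k <= n, one arrival plus a fresh copy on the remaining n−k steps): m(n) = F(n) + Σ_{k<=n} f(k)·m(n−k), where F(n) = P(τ <= n) and m(0) = 0
m(1) = F(1) = 0
m(2) = F(2) = 1/4
m(3) = F(3) = 1/2
m(4) = F(4) + f(2)·m(2) = 3/4 + 1/4·1/4 = 13/16
m(5) = F(5) + f(2)·m(3) + f(3)·m(2) = 1 + 1/4·1/2 + 1/4·1/4 = 19/16
E[N_5] = m(5) = 19/16


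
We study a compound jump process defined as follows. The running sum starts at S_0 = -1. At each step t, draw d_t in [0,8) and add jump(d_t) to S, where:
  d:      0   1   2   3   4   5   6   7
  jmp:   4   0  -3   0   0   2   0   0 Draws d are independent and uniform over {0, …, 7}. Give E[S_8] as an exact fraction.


2

Outcome values over d=0..7: [4, 0, -3, 0, 0, 2, 0, 0]
Σy = 3, Σy² = 29, M = 8
μ = 3/8 = 3/8,  σ² = 29/8 − (3/8)² = 223/64
E[S_8] = -1 + 8·(3/8) = 2


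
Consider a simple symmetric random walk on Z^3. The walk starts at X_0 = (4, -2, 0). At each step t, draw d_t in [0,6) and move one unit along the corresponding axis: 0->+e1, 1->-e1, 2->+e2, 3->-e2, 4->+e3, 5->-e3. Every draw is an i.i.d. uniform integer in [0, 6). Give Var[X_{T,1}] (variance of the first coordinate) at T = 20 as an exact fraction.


20/3

Outcome values over d=0..5: [1, -1, 0, 0, 0, 0]
Σy = 0, Σy² = 2, M = 6
μ = 0/6 = 0,  σ² = 2/6 − (0)² = 1/3
Independent increments: Var[X_20] = 20·σ² = 20·(1/3) = 20/3


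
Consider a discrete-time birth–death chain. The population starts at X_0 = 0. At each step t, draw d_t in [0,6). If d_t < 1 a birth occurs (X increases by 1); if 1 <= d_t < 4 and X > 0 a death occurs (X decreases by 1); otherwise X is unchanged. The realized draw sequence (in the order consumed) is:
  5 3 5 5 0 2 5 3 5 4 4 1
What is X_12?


0

t=0: X=0, d=5 → hold, X_1=0
t=1: X=0, d=3 → hold, X_2=0
t=2: X=0, d=5 → hold, X_3=0
t=3: X=0, d=5 → hold, X_4=0
t=4: X=0, d=0 → birth, X_5=1
t=5: X=1, d=2 → death, X_6=0
t=6: X=0, d=5 → hold, X_7=0
t=7: X=0, d=3 → hold, X_8=0
t=8: X=0, d=5 → hold, X_9=0
t=9: X=0, d=4 → hold, X_10=0
t=10: X=0, d=4 → hold, X_11=0
t=11: X=0, d=1 → hold, X_12=0


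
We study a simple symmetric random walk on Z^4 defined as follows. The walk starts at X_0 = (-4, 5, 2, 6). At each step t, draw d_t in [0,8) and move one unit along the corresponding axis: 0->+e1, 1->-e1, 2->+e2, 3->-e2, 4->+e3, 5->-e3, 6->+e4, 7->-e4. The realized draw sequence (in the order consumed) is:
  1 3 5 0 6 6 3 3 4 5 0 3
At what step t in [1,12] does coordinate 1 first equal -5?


t=0: X=(-4, 5, 2, 6), d=1 → -e1, X_1=(-5, 5, 2, 6)
t=1: X=(-5, 5, 2, 6), d=3 → -e2, X_2=(-5, 4, 2, 6)
t=2: X=(-5, 4, 2, 6), d=5 → -e3, X_3=(-5, 4, 1, 6)
t=3: X=(-5, 4, 1, 6), d=0 → +e1, X_4=(-4, 4, 1, 6)
t=4: X=(-4, 4, 1, 6), d=6 → +e4, X_5=(-4, 4, 1, 7)
t=5: X=(-4, 4, 1, 7), d=6 → +e4, X_6=(-4, 4, 1, 8)
t=6: X=(-4, 4, 1, 8), d=3 → -e2, X_7=(-4, 3, 1, 8)
t=7: X=(-4, 3, 1, 8), d=3 → -e2, X_8=(-4, 2, 1, 8)
t=8: X=(-4, 2, 1, 8), d=4 → +e3, X_9=(-4, 2, 2, 8)
t=9: X=(-4, 2, 2, 8), d=5 → -e3, X_10=(-4, 2, 1, 8)
t=10: X=(-4, 2, 1, 8), d=0 → +e1, X_11=(-3, 2, 1, 8)
t=11: X=(-3, 2, 1, 8), d=3 → -e2, X_12=(-3, 1, 1, 8)

1


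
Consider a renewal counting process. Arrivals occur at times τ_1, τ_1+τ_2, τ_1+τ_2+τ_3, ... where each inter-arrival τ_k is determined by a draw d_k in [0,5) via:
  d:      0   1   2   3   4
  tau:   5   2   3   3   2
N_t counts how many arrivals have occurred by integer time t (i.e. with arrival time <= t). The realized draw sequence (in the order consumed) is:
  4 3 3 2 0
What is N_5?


draw d_1=4: τ_1=2, arrival time A_1=2
draw d_2=3: τ_2=3, arrival time A_2=5
draw d_3=3: τ_3=3, arrival time A_3=8
draw d_4=2: τ_4=3, arrival time A_4=11
draw d_5=0: τ_5=5, arrival time A_5=16
N_t over t=0..5: 0:0 1:0 2:1 3:1 4:1 5:2

2


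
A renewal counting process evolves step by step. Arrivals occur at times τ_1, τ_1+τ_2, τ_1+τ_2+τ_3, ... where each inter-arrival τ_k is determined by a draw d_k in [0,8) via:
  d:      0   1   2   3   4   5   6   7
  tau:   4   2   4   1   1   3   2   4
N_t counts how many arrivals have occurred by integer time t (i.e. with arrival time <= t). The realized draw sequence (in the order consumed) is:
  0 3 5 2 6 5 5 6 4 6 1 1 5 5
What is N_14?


draw d_1=0: τ_1=4, arrival time A_1=4
draw d_2=3: τ_2=1, arrival time A_2=5
draw d_3=5: τ_3=3, arrival time A_3=8
draw d_4=2: τ_4=4, arrival time A_4=12
draw d_5=6: τ_5=2, arrival time A_5=14
draw d_6=5: τ_6=3, arrival time A_6=17
draw d_7=5: τ_7=3, arrival time A_7=20
draw d_8=6: τ_8=2, arrival time A_8=22
draw d_9=4: τ_9=1, arrival time A_9=23
draw d_10=6: τ_10=2, arrival time A_10=25
draw d_11=1: τ_11=2, arrival time A_11=27
draw d_12=1: τ_12=2, arrival time A_12=29
draw d_13=5: τ_13=3, arrival time A_13=32
draw d_14=5: τ_14=3, arrival time A_14=35
N_t over t=0..14: 0:0 1:0 2:0 3:0 4:1 5:2 6:2 7:2 8:3 9:3 10:3 11:3 12:4 13:4 14:5

5


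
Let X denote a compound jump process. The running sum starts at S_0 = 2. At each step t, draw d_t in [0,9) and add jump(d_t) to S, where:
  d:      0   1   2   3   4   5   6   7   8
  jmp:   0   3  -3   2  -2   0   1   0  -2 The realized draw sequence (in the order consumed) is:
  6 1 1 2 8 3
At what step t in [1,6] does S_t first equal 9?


t=0: S=2, d=6, jump=1, S_1=3
t=1: S=3, d=1, jump=3, S_2=6
t=2: S=6, d=1, jump=3, S_3=9
t=3: S=9, d=2, jump=-3, S_4=6
t=4: S=6, d=8, jump=-2, S_5=4
t=5: S=4, d=3, jump=2, S_6=6

3


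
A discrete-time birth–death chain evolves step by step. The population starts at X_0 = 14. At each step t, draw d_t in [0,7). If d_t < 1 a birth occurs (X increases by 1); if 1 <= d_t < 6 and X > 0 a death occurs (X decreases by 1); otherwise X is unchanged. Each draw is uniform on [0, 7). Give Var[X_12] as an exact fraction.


312/49

X can drop by at most 1 per step and X_0 = 14 > T = 12, so X_t >= 14 − t >= 2 > 0 for every t <= 12: the floor at 0 (the 'and X > 0' condition) never binds. Hence X_12 = X_0 + Σ_{t<12} Y_t with i.i.d. increments Y_t = y(d_t) ∈ {+1, −1, 0}.
Outcome values over d=0..6: [1, -1, -1, -1, -1, -1, 0]
Σy = -4, Σy² = 6, M = 7
μ = -4/7 = -4/7,  σ² = 6/7 − (-4/7)² = 26/49
Independent increments: Var[X_12] = 12·σ² = 12·(26/49) = 312/49


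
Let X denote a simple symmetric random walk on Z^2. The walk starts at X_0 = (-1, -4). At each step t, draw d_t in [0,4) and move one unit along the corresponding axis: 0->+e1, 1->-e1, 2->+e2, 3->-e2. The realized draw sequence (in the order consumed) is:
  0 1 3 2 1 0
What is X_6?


(-1, -4)

t=0: X=(-1, -4), d=0 → +e1, X_1=(0, -4)
t=1: X=(0, -4), d=1 → -e1, X_2=(-1, -4)
t=2: X=(-1, -4), d=3 → -e2, X_3=(-1, -5)
t=3: X=(-1, -5), d=2 → +e2, X_4=(-1, -4)
t=4: X=(-1, -4), d=1 → -e1, X_5=(-2, -4)
t=5: X=(-2, -4), d=0 → +e1, X_6=(-1, -4)


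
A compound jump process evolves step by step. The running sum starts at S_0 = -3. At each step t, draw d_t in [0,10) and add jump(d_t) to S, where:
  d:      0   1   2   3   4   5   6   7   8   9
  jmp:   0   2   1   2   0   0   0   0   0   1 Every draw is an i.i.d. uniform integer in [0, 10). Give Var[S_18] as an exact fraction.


288/25

Outcome values over d=0..9: [0, 2, 1, 2, 0, 0, 0, 0, 0, 1]
Σy = 6, Σy² = 10, M = 10
μ = 6/10 = 3/5,  σ² = 10/10 − (3/5)² = 16/25
Independent increments: Var[S_18] = 18·σ² = 18·(16/25) = 288/25


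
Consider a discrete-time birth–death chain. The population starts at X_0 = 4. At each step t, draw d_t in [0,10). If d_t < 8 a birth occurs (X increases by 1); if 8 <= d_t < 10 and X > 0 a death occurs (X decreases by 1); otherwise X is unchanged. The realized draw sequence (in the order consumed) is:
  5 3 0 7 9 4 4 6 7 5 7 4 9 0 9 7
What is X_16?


t=0: X=4, d=5 → birth, X_1=5
t=1: X=5, d=3 → birth, X_2=6
t=2: X=6, d=0 → birth, X_3=7
t=3: X=7, d=7 → birth, X_4=8
t=4: X=8, d=9 → death, X_5=7
t=5: X=7, d=4 → birth, X_6=8
t=6: X=8, d=4 → birth, X_7=9
t=7: X=9, d=6 → birth, X_8=10
t=8: X=10, d=7 → birth, X_9=11
t=9: X=11, d=5 → birth, X_10=12
t=10: X=12, d=7 → birth, X_11=13
t=11: X=13, d=4 → birth, X_12=14
t=12: X=14, d=9 → death, X_13=13
t=13: X=13, d=0 → birth, X_14=14
t=14: X=14, d=9 → death, X_15=13
t=15: X=13, d=7 → birth, X_16=14

14


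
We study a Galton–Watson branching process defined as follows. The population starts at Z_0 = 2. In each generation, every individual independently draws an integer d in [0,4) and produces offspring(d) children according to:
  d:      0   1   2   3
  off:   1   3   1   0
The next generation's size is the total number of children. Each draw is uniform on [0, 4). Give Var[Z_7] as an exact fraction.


Outcome values over d=0..3: [1, 3, 1, 0]
Σy = 5, Σy² = 11, M = 4
μ = 5/4 = 5/4,  σ² = 11/4 − (5/4)² = 19/16
V_0 = 0, E_0 = 2
V_1 = 19/16·E_0 + (5/4)²·V_0 = 19/8;  E_1 = 5/2
V_2 = 19/16·E_1 + (5/4)²·V_1 = 855/128;  E_2 = 25/8
V_3 = 19/16·E_2 + (5/4)²·V_2 = 28975/2048;  E_3 = 125/32
V_4 = 19/16·E_3 + (5/4)²·V_3 = 876375/32768;  E_4 = 625/128
V_5 = 19/16·E_4 + (5/4)²·V_4 = 24949375/524288;  E_5 = 3125/512
V_6 = 19/16·E_5 + (5/4)²·V_5 = 684534375/8388608;  E_6 = 15625/2048
V_7 = 19/16·E_6 + (5/4)²·V_6 = 18329359375/134217728;  E_7 = 78125/8192

18329359375/134217728


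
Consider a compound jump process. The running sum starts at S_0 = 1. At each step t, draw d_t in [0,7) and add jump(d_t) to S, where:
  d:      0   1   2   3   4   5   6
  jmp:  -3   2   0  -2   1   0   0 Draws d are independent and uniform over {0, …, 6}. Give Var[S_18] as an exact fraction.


Outcome values over d=0..6: [-3, 2, 0, -2, 1, 0, 0]
Σy = -2, Σy² = 18, M = 7
μ = -2/7 = -2/7,  σ² = 18/7 − (-2/7)² = 122/49
Independent increments: Var[S_18] = 18·σ² = 18·(122/49) = 2196/49

2196/49


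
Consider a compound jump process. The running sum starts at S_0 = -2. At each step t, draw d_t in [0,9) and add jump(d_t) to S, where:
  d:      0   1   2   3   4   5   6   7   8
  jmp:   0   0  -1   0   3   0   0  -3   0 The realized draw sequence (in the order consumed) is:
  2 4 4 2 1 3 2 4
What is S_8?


4

t=0: S=-2, d=2, jump=-1, S_1=-3
t=1: S=-3, d=4, jump=3, S_2=0
t=2: S=0, d=4, jump=3, S_3=3
t=3: S=3, d=2, jump=-1, S_4=2
t=4: S=2, d=1, jump=0, S_5=2
t=5: S=2, d=3, jump=0, S_6=2
t=6: S=2, d=2, jump=-1, S_7=1
t=7: S=1, d=4, jump=3, S_8=4


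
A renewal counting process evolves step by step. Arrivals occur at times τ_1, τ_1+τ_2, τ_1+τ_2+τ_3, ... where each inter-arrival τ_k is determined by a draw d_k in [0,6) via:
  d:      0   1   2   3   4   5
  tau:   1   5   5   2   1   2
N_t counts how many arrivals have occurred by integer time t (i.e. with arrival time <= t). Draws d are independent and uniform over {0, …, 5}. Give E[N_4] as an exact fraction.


Inter-arrival values over d=0..5: [1, 5, 5, 2, 1, 2]
Each d has probability 1/6, so the pmf of τ is: f(1) = 1/3, f(2) = 1/3, f(5) = 1/3
Renewal equation for m(n) = E[N_n]: condition on τ_1 = k (if k <= n, one arrival plus a fresh copy on the remaining n−k steps): m(n) = F(n) + Σ_{k<=n} f(k)·m(n−k), where F(n) = P(τ <= n) and m(0) = 0
m(1) = F(1) = 1/3
m(2) = F(2) + f(1)·m(1) = 2/3 + 1/3·1/3 = 7/9
m(3) = F(3) + f(1)·m(2) + f(2)·m(1) = 2/3 + 1/3·7/9 + 1/3·1/3 = 28/27
m(4) = F(4) + f(1)·m(3) + f(2)·m(2) = 2/3 + 1/3·28/27 + 1/3·7/9 = 103/81
E[N_4] = m(4) = 103/81

103/81


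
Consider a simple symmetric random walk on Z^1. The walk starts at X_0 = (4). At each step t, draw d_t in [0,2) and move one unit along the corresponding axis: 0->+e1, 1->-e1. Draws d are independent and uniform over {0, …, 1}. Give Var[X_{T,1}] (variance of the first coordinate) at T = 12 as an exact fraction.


Outcome values over d=0..1: [1, -1]
Σy = 0, Σy² = 2, M = 2
μ = 0/2 = 0,  σ² = 2/2 − (0)² = 1
Independent increments: Var[X_12] = 12·σ² = 12·(1) = 12

12


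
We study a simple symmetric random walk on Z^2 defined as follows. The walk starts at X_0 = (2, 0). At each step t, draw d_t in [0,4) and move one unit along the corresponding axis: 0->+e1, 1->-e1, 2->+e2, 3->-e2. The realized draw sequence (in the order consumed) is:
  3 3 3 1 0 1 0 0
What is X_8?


(3, -3)

t=0: X=(2, 0), d=3 → -e2, X_1=(2, -1)
t=1: X=(2, -1), d=3 → -e2, X_2=(2, -2)
t=2: X=(2, -2), d=3 → -e2, X_3=(2, -3)
t=3: X=(2, -3), d=1 → -e1, X_4=(1, -3)
t=4: X=(1, -3), d=0 → +e1, X_5=(2, -3)
t=5: X=(2, -3), d=1 → -e1, X_6=(1, -3)
t=6: X=(1, -3), d=0 → +e1, X_7=(2, -3)
t=7: X=(2, -3), d=0 → +e1, X_8=(3, -3)


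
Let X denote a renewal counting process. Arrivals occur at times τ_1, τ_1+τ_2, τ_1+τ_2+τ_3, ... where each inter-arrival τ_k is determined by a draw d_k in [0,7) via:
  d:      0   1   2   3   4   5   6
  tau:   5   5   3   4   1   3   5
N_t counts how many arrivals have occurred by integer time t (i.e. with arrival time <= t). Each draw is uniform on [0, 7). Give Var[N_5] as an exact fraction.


50780400/282475249

Inter-arrival values over d=0..6: [5, 5, 3, 4, 1, 3, 5]
Each d has probability 1/7, so the pmf of τ is: f(1) = 1/7, f(3) = 2/7, f(4) = 1/7, f(5) = 3/7
Let p_n(j) = P(N_n = j), with p_0 = [1]. Condition on τ_1: p_n(0) = P(τ > n), and for j >= 1, p_n(j) = Σ_{k<=n} f(k)·p_{n−k}(j−1)
p_1 = [6/7, 1/7]  (j = 0..1)
p_2 = [6/7, 6/49, 1/49]  (j = 0..2)
p_3 = [4/7, 20/49, 6/343, 1/343]  (j = 0..3)
p_4 = [3/7, 23/49, 34/343, 6/2401, 1/2401]  (j = 0..4)
p_5 = [0, 6/7, 6/49, 48/2401, 6/16807, 1/16807]  (j = 0..5)
E[N_5] = Σ j·p_5(j) = 19559/16807;  E[N_5²] = Σ j²·p_5(j) = 25783/16807
Var[N_5] = 25783/16807 − (19559/16807)² = 50780400/282475249


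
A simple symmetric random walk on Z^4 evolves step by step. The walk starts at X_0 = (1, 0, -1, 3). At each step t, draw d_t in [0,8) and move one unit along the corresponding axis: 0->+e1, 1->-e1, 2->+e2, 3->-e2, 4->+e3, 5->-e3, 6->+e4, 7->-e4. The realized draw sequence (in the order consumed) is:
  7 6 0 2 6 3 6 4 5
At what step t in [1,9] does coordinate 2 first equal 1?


t=0: X=(1, 0, -1, 3), d=7 → -e4, X_1=(1, 0, -1, 2)
t=1: X=(1, 0, -1, 2), d=6 → +e4, X_2=(1, 0, -1, 3)
t=2: X=(1, 0, -1, 3), d=0 → +e1, X_3=(2, 0, -1, 3)
t=3: X=(2, 0, -1, 3), d=2 → +e2, X_4=(2, 1, -1, 3)
t=4: X=(2, 1, -1, 3), d=6 → +e4, X_5=(2, 1, -1, 4)
t=5: X=(2, 1, -1, 4), d=3 → -e2, X_6=(2, 0, -1, 4)
t=6: X=(2, 0, -1, 4), d=6 → +e4, X_7=(2, 0, -1, 5)
t=7: X=(2, 0, -1, 5), d=4 → +e3, X_8=(2, 0, 0, 5)
t=8: X=(2, 0, 0, 5), d=5 → -e3, X_9=(2, 0, -1, 5)

4
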